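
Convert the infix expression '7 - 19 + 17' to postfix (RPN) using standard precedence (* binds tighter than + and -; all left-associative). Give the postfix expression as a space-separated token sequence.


Applying the shunting-yard algorithm:
  Operand 7 -> output
  Push '-' onto operator stack -> op-stack: [-]
  Operand 19 -> output
  See '+' (prec 1); top '-' (prec 1) >= it -> pop '-' to output
  Push '+' onto operator stack -> op-stack: [+]
  Operand 17 -> output
  End of input: pop '+' to output
Postfix result: 7 19 - 17 +

7 19 - 17 +


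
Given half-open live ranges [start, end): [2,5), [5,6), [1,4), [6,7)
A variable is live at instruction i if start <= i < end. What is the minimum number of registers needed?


Live ranges:
  Var0: [2, 5)
  Var1: [5, 6)
  Var2: [1, 4)
  Var3: [6, 7)
Sweep-line events (position, delta, active):
  pos=1 start -> active=1
  pos=2 start -> active=2
  pos=4 end -> active=1
  pos=5 end -> active=0
  pos=5 start -> active=1
  pos=6 end -> active=0
  pos=6 start -> active=1
  pos=7 end -> active=0
Maximum simultaneous active: 2
Minimum registers needed: 2

2


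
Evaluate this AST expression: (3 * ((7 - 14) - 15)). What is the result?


Expression: (3 * ((7 - 14) - 15))
Evaluating step by step:
  7 - 14 = -7
  -7 - 15 = -22
  3 * -22 = -66
Result: -66

-66


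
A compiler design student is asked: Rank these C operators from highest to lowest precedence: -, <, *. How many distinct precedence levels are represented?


Looking up precedence for each operator:
  - -> precedence 5
  < -> precedence 4
  * -> precedence 6
Sorted highest to lowest: *, -, <
Distinct precedence values: [6, 5, 4]
Number of distinct levels: 3

3


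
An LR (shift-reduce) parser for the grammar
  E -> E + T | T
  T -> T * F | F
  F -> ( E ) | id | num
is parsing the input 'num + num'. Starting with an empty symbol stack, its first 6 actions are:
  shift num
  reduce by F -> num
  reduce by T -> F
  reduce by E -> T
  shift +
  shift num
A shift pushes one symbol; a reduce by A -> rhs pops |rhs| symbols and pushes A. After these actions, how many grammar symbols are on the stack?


Tracking the symbol stack through each action:
  Action 1: shift 'num' : push -> stack = [num] (size 1)
  Action 2: reduce by F -> num : pop 1, push F -> stack = [F] (size 1)
  Action 3: reduce by T -> F : pop 1, push T -> stack = [T] (size 1)
  Action 4: reduce by E -> T : pop 1, push E -> stack = [E] (size 1)
  Action 5: shift '+' : push -> stack = [E, +] (size 2)
  Action 6: shift 'num' : push -> stack = [E, +, num] (size 3)
Final stack size: 3

3


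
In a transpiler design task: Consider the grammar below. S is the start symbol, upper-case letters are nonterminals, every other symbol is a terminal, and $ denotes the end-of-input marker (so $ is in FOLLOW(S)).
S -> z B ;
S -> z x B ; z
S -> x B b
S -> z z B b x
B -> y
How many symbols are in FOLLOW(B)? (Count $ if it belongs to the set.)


S is the start symbol and does not occur in any rule body, so FOLLOW(S) = {$}.
Examining every occurrence of B in a rule body:
  S -> z B ; : B is followed by terminal ';' -> add ';'
  S -> z x B ; z : B is followed by terminal ';' -> add ';' (already in the set)
  S -> x B b : B is followed by terminal 'b' -> add 'b'
  S -> z z B b x : B is followed by terminal 'b' -> add 'b' (already in the set)
  B -> y : B does not occur in the body -> contributes nothing
FOLLOW(B) = {;, b}
Count: 2

2


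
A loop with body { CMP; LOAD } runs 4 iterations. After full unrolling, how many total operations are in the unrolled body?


Loop body operations: CMP, LOAD (2 ops per iteration)
Unrolling 4 iterations:
  Iteration 1: CMP, LOAD (2 ops)
  Iteration 2: CMP, LOAD (2 ops)
  Iteration 3: CMP, LOAD (2 ops)
  Iteration 4: CMP, LOAD (2 ops)
Total: 4 iterations * 2 ops/iter = 8 operations

8


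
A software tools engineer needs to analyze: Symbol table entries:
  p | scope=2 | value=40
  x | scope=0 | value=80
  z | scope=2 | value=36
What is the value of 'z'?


Searching symbol table for 'z':
  p | scope=2 | value=40
  x | scope=0 | value=80
  z | scope=2 | value=36 <- MATCH
Found 'z' at scope 2 with value 36

36


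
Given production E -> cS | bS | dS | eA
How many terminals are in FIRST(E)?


Production: E -> cS | bS | dS | eA
Examining each alternative for leading terminals:
  E -> cS : first terminal = 'c'
  E -> bS : first terminal = 'b'
  E -> dS : first terminal = 'd'
  E -> eA : first terminal = 'e'
FIRST(E) = {b, c, d, e}
Count: 4

4


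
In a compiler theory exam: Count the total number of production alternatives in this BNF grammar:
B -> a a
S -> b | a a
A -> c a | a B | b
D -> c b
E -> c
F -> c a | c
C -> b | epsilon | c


Counting alternatives per rule:
  B: 1 alternative(s)
  S: 2 alternative(s)
  A: 3 alternative(s)
  D: 1 alternative(s)
  E: 1 alternative(s)
  F: 2 alternative(s)
  C: 3 alternative(s)
Sum: 1 + 2 + 3 + 1 + 1 + 2 + 3 = 13

13


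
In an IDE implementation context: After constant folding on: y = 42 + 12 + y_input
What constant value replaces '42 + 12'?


Identifying constant sub-expression:
  Original: y = 42 + 12 + y_input
  42 and 12 are both compile-time constants
  Evaluating: 42 + 12 = 54
  After folding: y = 54 + y_input

54


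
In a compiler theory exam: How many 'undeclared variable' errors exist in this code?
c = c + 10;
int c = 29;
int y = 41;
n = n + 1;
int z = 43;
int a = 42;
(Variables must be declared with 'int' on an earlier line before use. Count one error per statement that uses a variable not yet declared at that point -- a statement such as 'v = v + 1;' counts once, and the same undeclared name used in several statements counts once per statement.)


Scanning code line by line:
  Line 1: use 'c' -> ERROR (undeclared)
  Line 2: declare 'c' -> declared = ['c']
  Line 3: declare 'y' -> declared = ['c', 'y']
  Line 4: use 'n' -> ERROR (undeclared)
  Line 5: declare 'z' -> declared = ['c', 'y', 'z']
  Line 6: declare 'a' -> declared = ['a', 'c', 'y', 'z']
Total undeclared variable errors: 2

2


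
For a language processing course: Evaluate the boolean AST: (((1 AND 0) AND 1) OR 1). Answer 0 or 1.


Step 1: Evaluate inner node
  1 AND 0 = 0
Step 2: Evaluate next node
  0 AND 1 = 0
Step 3: Evaluate root node
  0 OR 1 = 1

1


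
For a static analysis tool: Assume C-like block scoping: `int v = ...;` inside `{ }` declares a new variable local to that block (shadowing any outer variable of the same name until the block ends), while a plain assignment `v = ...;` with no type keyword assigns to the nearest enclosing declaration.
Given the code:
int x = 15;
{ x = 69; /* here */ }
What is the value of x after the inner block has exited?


Analyzing scoping rules:
Outer scope: declares x = 15
Inner block: 'x = 69;' has no type keyword, so it is an assignment to the outer x (no shadowing)
The assignment changed the outer variable itself, so the new value persists after the block -> 69
Result: 69

69


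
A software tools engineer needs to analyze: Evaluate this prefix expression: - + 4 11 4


Parsing prefix expression: - + 4 11 4
Step 1: Innermost operation '+ 4 11'
  4 + 11 = 15
Step 2: Outer operation '- [15] 4'
  15 - 4 = 11

11


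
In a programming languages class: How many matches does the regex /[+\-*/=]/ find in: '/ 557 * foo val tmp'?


Pattern: /[+\-*/=]/ (operators)
Input: '/ 557 * foo val tmp'
Scanning for matches:
  Match 1: '/'
  Match 2: '*'
Total matches: 2

2


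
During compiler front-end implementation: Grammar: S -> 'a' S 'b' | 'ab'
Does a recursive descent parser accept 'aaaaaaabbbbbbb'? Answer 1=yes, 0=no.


Grammar accepts strings of the form a^n b^n (n >= 1)
Word: 'aaaaaaabbbbbbb'
Counting: 7 a's and 7 b's
Check: 7 == 7? Yes
Derivation (S -> aSb applied 6 time(s), then S -> ab): S => aSb => aaSbb => aaaSbbb => aaaaSbbbb => aaaaaSbbbbb => aaaaaaSbbbbbb => aaaaaaabbbbbbb
Accepted

1


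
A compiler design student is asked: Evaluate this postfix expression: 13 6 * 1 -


Processing tokens left to right:
Push 13, Push 6
Pop 13 and 6, compute 13 * 6 = 78, push 78
Push 1
Pop 78 and 1, compute 78 - 1 = 77, push 77
Stack result: 77

77


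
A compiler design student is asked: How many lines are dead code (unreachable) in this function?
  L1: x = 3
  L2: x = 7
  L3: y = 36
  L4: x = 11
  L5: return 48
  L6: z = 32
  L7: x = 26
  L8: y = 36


Analyzing control flow:
  L1: reachable (before return)
  L2: reachable (before return)
  L3: reachable (before return)
  L4: reachable (before return)
  L5: reachable (return statement)
  L6: DEAD (after return at L5)
  L7: DEAD (after return at L5)
  L8: DEAD (after return at L5)
Return at L5, total lines = 8
Dead lines: L6 through L8
Count: 3

3


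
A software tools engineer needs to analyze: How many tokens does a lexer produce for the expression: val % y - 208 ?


Scanning 'val % y - 208'
Token 1: 'val' -> identifier
Token 2: '%' -> operator
Token 3: 'y' -> identifier
Token 4: '-' -> operator
Token 5: '208' -> integer_literal
Total tokens: 5

5


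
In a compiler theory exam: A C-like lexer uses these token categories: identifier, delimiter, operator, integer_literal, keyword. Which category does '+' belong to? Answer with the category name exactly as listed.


Token: '+'
Checking categories:
  identifier: no
  integer_literal: no
  operator: YES
  keyword: no
  delimiter: no
Category: operator

operator


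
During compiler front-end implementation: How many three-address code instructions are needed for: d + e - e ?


Expression: d + e - e
Generating three-address code (respecting * over +/- precedence):
  Instruction 1: t1 = d + e
  Instruction 2: t2 = t1 - e
Total instructions: 2

2


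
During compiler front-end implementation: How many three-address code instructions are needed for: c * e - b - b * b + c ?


Expression: c * e - b - b * b + c
Generating three-address code (respecting * over +/- precedence):
  Instruction 1: t1 = c * e
  Instruction 2: t2 = b * b
  Instruction 3: t3 = t1 - b
  Instruction 4: t4 = t3 - t2
  Instruction 5: t5 = t4 + c
Total instructions: 5

5


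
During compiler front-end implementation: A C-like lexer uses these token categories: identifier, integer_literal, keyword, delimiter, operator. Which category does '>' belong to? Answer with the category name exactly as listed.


Token: '>'
Checking categories:
  identifier: no
  integer_literal: no
  operator: YES
  keyword: no
  delimiter: no
Category: operator

operator


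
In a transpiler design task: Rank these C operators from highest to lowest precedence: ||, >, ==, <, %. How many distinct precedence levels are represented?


Looking up precedence for each operator:
  || -> precedence 1
  > -> precedence 4
  == -> precedence 3
  < -> precedence 4
  % -> precedence 6
Sorted highest to lowest: %, >, <, ==, ||
Distinct precedence values: [6, 4, 3, 1]
Number of distinct levels: 4

4


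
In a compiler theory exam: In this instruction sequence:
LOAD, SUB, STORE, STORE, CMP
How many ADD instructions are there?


Scanning instruction sequence for ADD:
  Position 1: LOAD
  Position 2: SUB
  Position 3: STORE
  Position 4: STORE
  Position 5: CMP
Matches at positions: []
Total ADD count: 0

0


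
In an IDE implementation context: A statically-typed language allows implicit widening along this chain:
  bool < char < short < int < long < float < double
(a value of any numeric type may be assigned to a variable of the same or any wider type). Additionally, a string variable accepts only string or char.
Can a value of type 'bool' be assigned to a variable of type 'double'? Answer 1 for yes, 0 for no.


Target variable type: double
Source value type: bool
Numeric ranks: bool=0, double=6
Widening allowed iff rank(source) <= rank(target): 0 <= 6? Yes
Result: 1

1


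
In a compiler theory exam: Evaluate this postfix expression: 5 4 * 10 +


Processing tokens left to right:
Push 5, Push 4
Pop 5 and 4, compute 5 * 4 = 20, push 20
Push 10
Pop 20 and 10, compute 20 + 10 = 30, push 30
Stack result: 30

30


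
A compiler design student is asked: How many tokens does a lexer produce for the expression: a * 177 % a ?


Scanning 'a * 177 % a'
Token 1: 'a' -> identifier
Token 2: '*' -> operator
Token 3: '177' -> integer_literal
Token 4: '%' -> operator
Token 5: 'a' -> identifier
Total tokens: 5

5


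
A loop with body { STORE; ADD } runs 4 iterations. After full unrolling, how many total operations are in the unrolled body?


Loop body operations: STORE, ADD (2 ops per iteration)
Unrolling 4 iterations:
  Iteration 1: STORE, ADD (2 ops)
  Iteration 2: STORE, ADD (2 ops)
  Iteration 3: STORE, ADD (2 ops)
  Iteration 4: STORE, ADD (2 ops)
Total: 4 iterations * 2 ops/iter = 8 operations

8


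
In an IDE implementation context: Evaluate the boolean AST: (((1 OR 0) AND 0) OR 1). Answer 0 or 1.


Step 1: Evaluate inner node
  1 OR 0 = 1
Step 2: Evaluate next node
  1 AND 0 = 0
Step 3: Evaluate root node
  0 OR 1 = 1

1


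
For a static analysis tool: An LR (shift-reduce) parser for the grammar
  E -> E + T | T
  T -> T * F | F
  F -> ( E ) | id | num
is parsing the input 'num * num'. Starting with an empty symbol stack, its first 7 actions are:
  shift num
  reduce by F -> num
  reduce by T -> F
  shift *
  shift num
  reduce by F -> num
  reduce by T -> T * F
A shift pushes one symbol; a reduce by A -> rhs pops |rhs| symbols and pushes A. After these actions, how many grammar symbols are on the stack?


Tracking the symbol stack through each action:
  Action 1: shift 'num' : push -> stack = [num] (size 1)
  Action 2: reduce by F -> num : pop 1, push F -> stack = [F] (size 1)
  Action 3: reduce by T -> F : pop 1, push T -> stack = [T] (size 1)
  Action 4: shift '*' : push -> stack = [T, *] (size 2)
  Action 5: shift 'num' : push -> stack = [T, *, num] (size 3)
  Action 6: reduce by F -> num : pop 1, push F -> stack = [T, *, F] (size 3)
  Action 7: reduce by T -> T * F : pop 3, push T -> stack = [T] (size 1)
Final stack size: 1

1


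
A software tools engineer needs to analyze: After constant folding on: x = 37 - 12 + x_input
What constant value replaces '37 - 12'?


Identifying constant sub-expression:
  Original: x = 37 - 12 + x_input
  37 and 12 are both compile-time constants
  Evaluating: 37 - 12 = 25
  After folding: x = 25 + x_input

25


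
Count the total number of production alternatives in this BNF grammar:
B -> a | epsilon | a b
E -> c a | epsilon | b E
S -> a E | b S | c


Counting alternatives per rule:
  B: 3 alternative(s)
  E: 3 alternative(s)
  S: 3 alternative(s)
Sum: 3 + 3 + 3 = 9

9


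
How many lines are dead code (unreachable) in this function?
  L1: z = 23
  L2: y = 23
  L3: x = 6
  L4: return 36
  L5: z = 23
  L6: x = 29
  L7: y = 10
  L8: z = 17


Analyzing control flow:
  L1: reachable (before return)
  L2: reachable (before return)
  L3: reachable (before return)
  L4: reachable (return statement)
  L5: DEAD (after return at L4)
  L6: DEAD (after return at L4)
  L7: DEAD (after return at L4)
  L8: DEAD (after return at L4)
Return at L4, total lines = 8
Dead lines: L5 through L8
Count: 4

4


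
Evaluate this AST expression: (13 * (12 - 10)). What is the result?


Expression: (13 * (12 - 10))
Evaluating step by step:
  12 - 10 = 2
  13 * 2 = 26
Result: 26

26


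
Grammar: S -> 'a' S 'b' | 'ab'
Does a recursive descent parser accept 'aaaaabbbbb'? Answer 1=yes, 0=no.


Grammar accepts strings of the form a^n b^n (n >= 1)
Word: 'aaaaabbbbb'
Counting: 5 a's and 5 b's
Check: 5 == 5? Yes
Derivation (S -> aSb applied 4 time(s), then S -> ab): S => aSb => aaSbb => aaaSbbb => aaaaSbbbb => aaaaabbbbb
Accepted

1


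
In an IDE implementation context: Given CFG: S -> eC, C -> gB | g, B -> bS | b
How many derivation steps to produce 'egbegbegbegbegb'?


Grammar: S -> eC, C -> gB | g, B -> bS | b
Deriving 'egbegbegbegbegb':
Step 1: S -> eC => eC
Step 2: C -> gB => egB
Step 3: B -> bS => egbS
Step 4: S -> eC => egbeC
Step 5: C -> gB => egbegB
Step 6: B -> bS => egbegbS
Step 7: S -> eC => egbegbeC
Step 8: C -> gB => egbegbegB
Step 9: B -> bS => egbegbegbS
Step 10: S -> eC => egbegbegbeC
Step 11: C -> gB => egbegbegbegB
Step 12: B -> bS => egbegbegbegbS
Step 13: S -> eC => egbegbegbegbeC
Step 14: C -> gB => egbegbegbegbegB
Step 15: B -> b => egbegbegbegbegb
Total derivation steps: 15

15


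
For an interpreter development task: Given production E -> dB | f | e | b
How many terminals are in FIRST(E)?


Production: E -> dB | f | e | b
Examining each alternative for leading terminals:
  E -> dB : first terminal = 'd'
  E -> f : first terminal = 'f'
  E -> e : first terminal = 'e'
  E -> b : first terminal = 'b'
FIRST(E) = {b, d, e, f}
Count: 4

4


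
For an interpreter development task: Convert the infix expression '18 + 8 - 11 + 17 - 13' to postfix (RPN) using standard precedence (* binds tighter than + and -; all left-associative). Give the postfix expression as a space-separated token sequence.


Applying the shunting-yard algorithm:
  Operand 18 -> output
  Push '+' onto operator stack -> op-stack: [+]
  Operand 8 -> output
  See '-' (prec 1); top '+' (prec 1) >= it -> pop '+' to output
  Push '-' onto operator stack -> op-stack: [-]
  Operand 11 -> output
  See '+' (prec 1); top '-' (prec 1) >= it -> pop '-' to output
  Push '+' onto operator stack -> op-stack: [+]
  Operand 17 -> output
  See '-' (prec 1); top '+' (prec 1) >= it -> pop '+' to output
  Push '-' onto operator stack -> op-stack: [-]
  Operand 13 -> output
  End of input: pop '-' to output
Postfix result: 18 8 + 11 - 17 + 13 -

18 8 + 11 - 17 + 13 -


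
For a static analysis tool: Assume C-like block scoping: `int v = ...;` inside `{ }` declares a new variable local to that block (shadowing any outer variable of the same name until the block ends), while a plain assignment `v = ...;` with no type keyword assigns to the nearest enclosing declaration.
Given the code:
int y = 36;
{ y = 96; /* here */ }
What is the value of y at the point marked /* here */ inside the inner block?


Analyzing scoping rules:
Outer scope: declares y = 36
Inner block: 'y = 96;' has no type keyword, so it is an assignment to the outer y (no shadowing)
Inside the block, after the assignment -> 96
Result: 96

96


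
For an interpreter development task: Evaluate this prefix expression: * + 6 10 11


Parsing prefix expression: * + 6 10 11
Step 1: Innermost operation '+ 6 10'
  6 + 10 = 16
Step 2: Outer operation '* [16] 11'
  16 * 11 = 176

176


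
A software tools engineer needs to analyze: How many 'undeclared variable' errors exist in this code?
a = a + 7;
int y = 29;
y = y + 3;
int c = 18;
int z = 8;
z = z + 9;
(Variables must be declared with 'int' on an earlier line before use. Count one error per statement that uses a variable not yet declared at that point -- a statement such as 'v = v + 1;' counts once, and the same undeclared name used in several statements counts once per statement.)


Scanning code line by line:
  Line 1: use 'a' -> ERROR (undeclared)
  Line 2: declare 'y' -> declared = ['y']
  Line 3: use 'y' -> OK (declared)
  Line 4: declare 'c' -> declared = ['c', 'y']
  Line 5: declare 'z' -> declared = ['c', 'y', 'z']
  Line 6: use 'z' -> OK (declared)
Total undeclared variable errors: 1

1


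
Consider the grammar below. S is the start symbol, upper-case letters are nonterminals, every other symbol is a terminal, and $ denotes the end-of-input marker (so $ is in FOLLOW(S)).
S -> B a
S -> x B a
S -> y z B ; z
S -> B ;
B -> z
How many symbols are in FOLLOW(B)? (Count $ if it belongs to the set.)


S is the start symbol and does not occur in any rule body, so FOLLOW(S) = {$}.
Examining every occurrence of B in a rule body:
  S -> B a : B is followed by terminal 'a' -> add 'a'
  S -> x B a : B is followed by terminal 'a' -> add 'a' (already in the set)
  S -> y z B ; z : B is followed by terminal ';' -> add ';'
  S -> B ; : B is followed by terminal ';' -> add ';' (already in the set)
  B -> z : B does not occur in the body -> contributes nothing
FOLLOW(B) = {;, a}
Count: 2

2


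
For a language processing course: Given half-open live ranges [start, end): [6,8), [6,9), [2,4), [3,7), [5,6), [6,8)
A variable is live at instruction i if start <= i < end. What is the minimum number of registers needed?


Live ranges:
  Var0: [6, 8)
  Var1: [6, 9)
  Var2: [2, 4)
  Var3: [3, 7)
  Var4: [5, 6)
  Var5: [6, 8)
Sweep-line events (position, delta, active):
  pos=2 start -> active=1
  pos=3 start -> active=2
  pos=4 end -> active=1
  pos=5 start -> active=2
  pos=6 end -> active=1
  pos=6 start -> active=2
  pos=6 start -> active=3
  pos=6 start -> active=4
  pos=7 end -> active=3
  pos=8 end -> active=2
  pos=8 end -> active=1
  pos=9 end -> active=0
Maximum simultaneous active: 4
Minimum registers needed: 4

4


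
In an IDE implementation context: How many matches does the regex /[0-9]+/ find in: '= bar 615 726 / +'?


Pattern: /[0-9]+/ (int literals)
Input: '= bar 615 726 / +'
Scanning for matches:
  Match 1: '615'
  Match 2: '726'
Total matches: 2

2


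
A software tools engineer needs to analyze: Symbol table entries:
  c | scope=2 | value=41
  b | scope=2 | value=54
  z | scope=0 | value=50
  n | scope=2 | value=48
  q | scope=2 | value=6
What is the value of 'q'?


Searching symbol table for 'q':
  c | scope=2 | value=41
  b | scope=2 | value=54
  z | scope=0 | value=50
  n | scope=2 | value=48
  q | scope=2 | value=6 <- MATCH
Found 'q' at scope 2 with value 6

6


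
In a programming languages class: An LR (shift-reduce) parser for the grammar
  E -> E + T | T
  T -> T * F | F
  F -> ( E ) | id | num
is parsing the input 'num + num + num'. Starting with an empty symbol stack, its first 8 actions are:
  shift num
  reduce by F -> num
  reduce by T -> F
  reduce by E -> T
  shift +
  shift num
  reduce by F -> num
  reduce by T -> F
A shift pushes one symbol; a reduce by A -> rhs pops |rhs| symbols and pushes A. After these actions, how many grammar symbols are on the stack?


Tracking the symbol stack through each action:
  Action 1: shift 'num' : push -> stack = [num] (size 1)
  Action 2: reduce by F -> num : pop 1, push F -> stack = [F] (size 1)
  Action 3: reduce by T -> F : pop 1, push T -> stack = [T] (size 1)
  Action 4: reduce by E -> T : pop 1, push E -> stack = [E] (size 1)
  Action 5: shift '+' : push -> stack = [E, +] (size 2)
  Action 6: shift 'num' : push -> stack = [E, +, num] (size 3)
  Action 7: reduce by F -> num : pop 1, push F -> stack = [E, +, F] (size 3)
  Action 8: reduce by T -> F : pop 1, push T -> stack = [E, +, T] (size 3)
Final stack size: 3

3


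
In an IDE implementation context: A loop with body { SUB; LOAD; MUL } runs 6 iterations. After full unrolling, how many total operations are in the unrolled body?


Loop body operations: SUB, LOAD, MUL (3 ops per iteration)
Unrolling 6 iterations:
  Iteration 1: SUB, LOAD, MUL (3 ops)
  Iteration 2: SUB, LOAD, MUL (3 ops)
  Iteration 3: SUB, LOAD, MUL (3 ops)
  Iteration 4: SUB, LOAD, MUL (3 ops)
  Iteration 5: SUB, LOAD, MUL (3 ops)
  Iteration 6: SUB, LOAD, MUL (3 ops)
Total: 6 iterations * 3 ops/iter = 18 operations

18


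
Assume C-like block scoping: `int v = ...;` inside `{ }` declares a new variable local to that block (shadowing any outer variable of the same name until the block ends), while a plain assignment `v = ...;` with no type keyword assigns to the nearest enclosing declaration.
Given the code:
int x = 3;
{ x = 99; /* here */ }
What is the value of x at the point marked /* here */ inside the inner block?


Analyzing scoping rules:
Outer scope: declares x = 3
Inner block: 'x = 99;' has no type keyword, so it is an assignment to the outer x (no shadowing)
Inside the block, after the assignment -> 99
Result: 99

99


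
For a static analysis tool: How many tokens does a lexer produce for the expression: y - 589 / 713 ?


Scanning 'y - 589 / 713'
Token 1: 'y' -> identifier
Token 2: '-' -> operator
Token 3: '589' -> integer_literal
Token 4: '/' -> operator
Token 5: '713' -> integer_literal
Total tokens: 5

5


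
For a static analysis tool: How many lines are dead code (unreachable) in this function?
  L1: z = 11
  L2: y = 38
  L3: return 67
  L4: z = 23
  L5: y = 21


Analyzing control flow:
  L1: reachable (before return)
  L2: reachable (before return)
  L3: reachable (return statement)
  L4: DEAD (after return at L3)
  L5: DEAD (after return at L3)
Return at L3, total lines = 5
Dead lines: L4 through L5
Count: 2

2


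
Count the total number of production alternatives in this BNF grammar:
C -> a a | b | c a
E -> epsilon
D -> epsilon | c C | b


Counting alternatives per rule:
  C: 3 alternative(s)
  E: 1 alternative(s)
  D: 3 alternative(s)
Sum: 3 + 1 + 3 = 7

7


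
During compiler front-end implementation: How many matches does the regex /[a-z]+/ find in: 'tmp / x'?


Pattern: /[a-z]+/ (identifiers)
Input: 'tmp / x'
Scanning for matches:
  Match 1: 'tmp'
  Match 2: 'x'
Total matches: 2

2


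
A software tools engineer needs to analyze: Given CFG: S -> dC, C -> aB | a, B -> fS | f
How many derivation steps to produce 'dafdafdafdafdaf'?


Grammar: S -> dC, C -> aB | a, B -> fS | f
Deriving 'dafdafdafdafdaf':
Step 1: S -> dC => dC
Step 2: C -> aB => daB
Step 3: B -> fS => dafS
Step 4: S -> dC => dafdC
Step 5: C -> aB => dafdaB
Step 6: B -> fS => dafdafS
Step 7: S -> dC => dafdafdC
Step 8: C -> aB => dafdafdaB
Step 9: B -> fS => dafdafdafS
Step 10: S -> dC => dafdafdafdC
Step 11: C -> aB => dafdafdafdaB
Step 12: B -> fS => dafdafdafdafS
Step 13: S -> dC => dafdafdafdafdC
Step 14: C -> aB => dafdafdafdafdaB
Step 15: B -> f => dafdafdafdafdaf
Total derivation steps: 15

15


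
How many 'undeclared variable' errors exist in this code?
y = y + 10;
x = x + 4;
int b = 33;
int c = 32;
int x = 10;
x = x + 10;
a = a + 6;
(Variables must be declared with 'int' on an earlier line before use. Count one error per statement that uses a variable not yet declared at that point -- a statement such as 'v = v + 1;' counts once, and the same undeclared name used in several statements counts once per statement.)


Scanning code line by line:
  Line 1: use 'y' -> ERROR (undeclared)
  Line 2: use 'x' -> ERROR (undeclared)
  Line 3: declare 'b' -> declared = ['b']
  Line 4: declare 'c' -> declared = ['b', 'c']
  Line 5: declare 'x' -> declared = ['b', 'c', 'x']
  Line 6: use 'x' -> OK (declared)
  Line 7: use 'a' -> ERROR (undeclared)
Total undeclared variable errors: 3

3


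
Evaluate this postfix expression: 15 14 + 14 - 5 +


Processing tokens left to right:
Push 15, Push 14
Pop 15 and 14, compute 15 + 14 = 29, push 29
Push 14
Pop 29 and 14, compute 29 - 14 = 15, push 15
Push 5
Pop 15 and 5, compute 15 + 5 = 20, push 20
Stack result: 20

20


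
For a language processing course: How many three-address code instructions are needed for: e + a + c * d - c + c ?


Expression: e + a + c * d - c + c
Generating three-address code (respecting * over +/- precedence):
  Instruction 1: t1 = c * d
  Instruction 2: t2 = e + a
  Instruction 3: t3 = t2 + t1
  Instruction 4: t4 = t3 - c
  Instruction 5: t5 = t4 + c
Total instructions: 5

5


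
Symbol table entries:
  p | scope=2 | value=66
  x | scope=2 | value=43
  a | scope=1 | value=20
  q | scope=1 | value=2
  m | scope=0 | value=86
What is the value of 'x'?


Searching symbol table for 'x':
  p | scope=2 | value=66
  x | scope=2 | value=43 <- MATCH
  a | scope=1 | value=20
  q | scope=1 | value=2
  m | scope=0 | value=86
Found 'x' at scope 2 with value 43

43


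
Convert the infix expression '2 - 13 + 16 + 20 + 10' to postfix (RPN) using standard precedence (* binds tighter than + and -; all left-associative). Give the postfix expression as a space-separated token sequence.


Applying the shunting-yard algorithm:
  Operand 2 -> output
  Push '-' onto operator stack -> op-stack: [-]
  Operand 13 -> output
  See '+' (prec 1); top '-' (prec 1) >= it -> pop '-' to output
  Push '+' onto operator stack -> op-stack: [+]
  Operand 16 -> output
  See '+' (prec 1); top '+' (prec 1) >= it -> pop '+' to output
  Push '+' onto operator stack -> op-stack: [+]
  Operand 20 -> output
  See '+' (prec 1); top '+' (prec 1) >= it -> pop '+' to output
  Push '+' onto operator stack -> op-stack: [+]
  Operand 10 -> output
  End of input: pop '+' to output
Postfix result: 2 13 - 16 + 20 + 10 +

2 13 - 16 + 20 + 10 +


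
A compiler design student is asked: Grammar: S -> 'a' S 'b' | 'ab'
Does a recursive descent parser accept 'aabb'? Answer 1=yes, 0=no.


Grammar accepts strings of the form a^n b^n (n >= 1)
Word: 'aabb'
Counting: 2 a's and 2 b's
Check: 2 == 2? Yes
Derivation (S -> aSb applied 1 time(s), then S -> ab): S => aSb => aabb
Accepted

1


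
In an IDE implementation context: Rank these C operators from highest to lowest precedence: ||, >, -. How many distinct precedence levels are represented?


Looking up precedence for each operator:
  || -> precedence 1
  > -> precedence 4
  - -> precedence 5
Sorted highest to lowest: -, >, ||
Distinct precedence values: [5, 4, 1]
Number of distinct levels: 3

3


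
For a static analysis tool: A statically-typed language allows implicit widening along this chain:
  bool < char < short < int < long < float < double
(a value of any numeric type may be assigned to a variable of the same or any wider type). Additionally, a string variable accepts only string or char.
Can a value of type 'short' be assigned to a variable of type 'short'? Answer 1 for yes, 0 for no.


Target variable type: short
Source value type: short
Numeric ranks: short=2, short=2
Widening allowed iff rank(source) <= rank(target): 2 <= 2? Yes
Result: 1

1


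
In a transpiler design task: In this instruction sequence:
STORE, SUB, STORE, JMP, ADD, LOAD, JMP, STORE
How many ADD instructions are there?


Scanning instruction sequence for ADD:
  Position 1: STORE
  Position 2: SUB
  Position 3: STORE
  Position 4: JMP
  Position 5: ADD <- MATCH
  Position 6: LOAD
  Position 7: JMP
  Position 8: STORE
Matches at positions: [5]
Total ADD count: 1

1


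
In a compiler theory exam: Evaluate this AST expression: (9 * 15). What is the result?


Expression: (9 * 15)
Evaluating step by step:
  9 * 15 = 135
Result: 135

135


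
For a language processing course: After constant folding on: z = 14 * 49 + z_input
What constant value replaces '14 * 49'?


Identifying constant sub-expression:
  Original: z = 14 * 49 + z_input
  14 and 49 are both compile-time constants
  Evaluating: 14 * 49 = 686
  After folding: z = 686 + z_input

686


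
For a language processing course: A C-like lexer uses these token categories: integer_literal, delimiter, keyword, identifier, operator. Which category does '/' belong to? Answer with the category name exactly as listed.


Token: '/'
Checking categories:
  identifier: no
  integer_literal: no
  operator: YES
  keyword: no
  delimiter: no
Category: operator

operator


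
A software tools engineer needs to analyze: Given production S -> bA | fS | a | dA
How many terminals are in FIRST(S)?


Production: S -> bA | fS | a | dA
Examining each alternative for leading terminals:
  S -> bA : first terminal = 'b'
  S -> fS : first terminal = 'f'
  S -> a : first terminal = 'a'
  S -> dA : first terminal = 'd'
FIRST(S) = {a, b, d, f}
Count: 4

4


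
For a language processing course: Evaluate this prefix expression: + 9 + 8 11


Parsing prefix expression: + 9 + 8 11
Step 1: Innermost operation '+ 8 11'
  8 + 11 = 19
Step 2: Outer operation '+ 9 [19]'
  9 + 19 = 28

28


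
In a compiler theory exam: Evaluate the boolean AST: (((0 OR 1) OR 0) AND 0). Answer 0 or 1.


Step 1: Evaluate inner node
  0 OR 1 = 1
Step 2: Evaluate next node
  1 OR 0 = 1
Step 3: Evaluate root node
  1 AND 0 = 0

0


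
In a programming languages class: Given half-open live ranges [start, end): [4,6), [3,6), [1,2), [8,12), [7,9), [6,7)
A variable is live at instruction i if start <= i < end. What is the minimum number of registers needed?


Live ranges:
  Var0: [4, 6)
  Var1: [3, 6)
  Var2: [1, 2)
  Var3: [8, 12)
  Var4: [7, 9)
  Var5: [6, 7)
Sweep-line events (position, delta, active):
  pos=1 start -> active=1
  pos=2 end -> active=0
  pos=3 start -> active=1
  pos=4 start -> active=2
  pos=6 end -> active=1
  pos=6 end -> active=0
  pos=6 start -> active=1
  pos=7 end -> active=0
  pos=7 start -> active=1
  pos=8 start -> active=2
  pos=9 end -> active=1
  pos=12 end -> active=0
Maximum simultaneous active: 2
Minimum registers needed: 2

2


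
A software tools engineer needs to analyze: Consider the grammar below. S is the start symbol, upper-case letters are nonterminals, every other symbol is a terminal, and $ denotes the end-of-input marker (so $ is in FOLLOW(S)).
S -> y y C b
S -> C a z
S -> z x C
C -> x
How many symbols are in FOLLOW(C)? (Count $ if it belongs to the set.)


S is the start symbol and does not occur in any rule body, so FOLLOW(S) = {$}.
Examining every occurrence of C in a rule body:
  S -> y y C b : C is followed by terminal 'b' -> add 'b'
  S -> C a z : C is followed by terminal 'a' -> add 'a'
  S -> z x C : C is at the right end -> add FOLLOW(S) = {$}
  C -> x : C does not occur in the body -> contributes nothing
FOLLOW(C) = {a, b, $}
Count: 3

3


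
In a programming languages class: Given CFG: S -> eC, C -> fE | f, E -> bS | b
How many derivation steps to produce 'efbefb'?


Grammar: S -> eC, C -> fE | f, E -> bS | b
Deriving 'efbefb':
Step 1: S -> eC => eC
Step 2: C -> fE => efE
Step 3: E -> bS => efbS
Step 4: S -> eC => efbeC
Step 5: C -> fE => efbefE
Step 6: E -> b => efbefb
Total derivation steps: 6

6


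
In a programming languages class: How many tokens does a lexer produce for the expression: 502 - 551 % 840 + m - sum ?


Scanning '502 - 551 % 840 + m - sum'
Token 1: '502' -> integer_literal
Token 2: '-' -> operator
Token 3: '551' -> integer_literal
Token 4: '%' -> operator
Token 5: '840' -> integer_literal
Token 6: '+' -> operator
Token 7: 'm' -> identifier
Token 8: '-' -> operator
Token 9: 'sum' -> identifier
Total tokens: 9

9


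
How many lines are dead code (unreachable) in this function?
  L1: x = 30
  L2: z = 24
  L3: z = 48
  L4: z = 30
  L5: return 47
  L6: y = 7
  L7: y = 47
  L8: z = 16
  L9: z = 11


Analyzing control flow:
  L1: reachable (before return)
  L2: reachable (before return)
  L3: reachable (before return)
  L4: reachable (before return)
  L5: reachable (return statement)
  L6: DEAD (after return at L5)
  L7: DEAD (after return at L5)
  L8: DEAD (after return at L5)
  L9: DEAD (after return at L5)
Return at L5, total lines = 9
Dead lines: L6 through L9
Count: 4

4


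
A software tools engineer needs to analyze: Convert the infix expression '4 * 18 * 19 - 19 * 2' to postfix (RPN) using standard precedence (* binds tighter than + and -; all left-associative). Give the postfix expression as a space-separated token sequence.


Applying the shunting-yard algorithm:
  Operand 4 -> output
  Push '*' onto operator stack -> op-stack: [*]
  Operand 18 -> output
  See '*' (prec 2); top '*' (prec 2) >= it -> pop '*' to output
  Push '*' onto operator stack -> op-stack: [*]
  Operand 19 -> output
  See '-' (prec 1); top '*' (prec 2) >= it -> pop '*' to output
  Push '-' onto operator stack -> op-stack: [-]
  Operand 19 -> output
  Push '*' onto operator stack -> op-stack: [-, *]
  Operand 2 -> output
  End of input: pop '*' to output
  End of input: pop '-' to output
Postfix result: 4 18 * 19 * 19 2 * -

4 18 * 19 * 19 2 * -


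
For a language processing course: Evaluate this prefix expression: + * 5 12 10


Parsing prefix expression: + * 5 12 10
Step 1: Innermost operation '* 5 12'
  5 * 12 = 60
Step 2: Outer operation '+ [60] 10'
  60 + 10 = 70

70


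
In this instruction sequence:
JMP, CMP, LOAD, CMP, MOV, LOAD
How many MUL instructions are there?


Scanning instruction sequence for MUL:
  Position 1: JMP
  Position 2: CMP
  Position 3: LOAD
  Position 4: CMP
  Position 5: MOV
  Position 6: LOAD
Matches at positions: []
Total MUL count: 0

0


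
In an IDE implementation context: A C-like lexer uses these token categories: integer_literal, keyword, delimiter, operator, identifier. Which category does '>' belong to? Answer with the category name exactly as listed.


Token: '>'
Checking categories:
  identifier: no
  integer_literal: no
  operator: YES
  keyword: no
  delimiter: no
Category: operator

operator


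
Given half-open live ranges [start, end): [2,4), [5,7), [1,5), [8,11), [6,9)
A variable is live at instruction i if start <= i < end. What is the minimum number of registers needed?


Live ranges:
  Var0: [2, 4)
  Var1: [5, 7)
  Var2: [1, 5)
  Var3: [8, 11)
  Var4: [6, 9)
Sweep-line events (position, delta, active):
  pos=1 start -> active=1
  pos=2 start -> active=2
  pos=4 end -> active=1
  pos=5 end -> active=0
  pos=5 start -> active=1
  pos=6 start -> active=2
  pos=7 end -> active=1
  pos=8 start -> active=2
  pos=9 end -> active=1
  pos=11 end -> active=0
Maximum simultaneous active: 2
Minimum registers needed: 2

2


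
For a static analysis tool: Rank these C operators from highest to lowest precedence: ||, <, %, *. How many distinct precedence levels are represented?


Looking up precedence for each operator:
  || -> precedence 1
  < -> precedence 4
  % -> precedence 6
  * -> precedence 6
Sorted highest to lowest: %, *, <, ||
Distinct precedence values: [6, 4, 1]
Number of distinct levels: 3

3


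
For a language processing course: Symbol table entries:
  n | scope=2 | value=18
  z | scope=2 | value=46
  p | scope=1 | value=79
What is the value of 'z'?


Searching symbol table for 'z':
  n | scope=2 | value=18
  z | scope=2 | value=46 <- MATCH
  p | scope=1 | value=79
Found 'z' at scope 2 with value 46

46


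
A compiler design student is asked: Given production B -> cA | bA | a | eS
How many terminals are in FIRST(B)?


Production: B -> cA | bA | a | eS
Examining each alternative for leading terminals:
  B -> cA : first terminal = 'c'
  B -> bA : first terminal = 'b'
  B -> a : first terminal = 'a'
  B -> eS : first terminal = 'e'
FIRST(B) = {a, b, c, e}
Count: 4

4


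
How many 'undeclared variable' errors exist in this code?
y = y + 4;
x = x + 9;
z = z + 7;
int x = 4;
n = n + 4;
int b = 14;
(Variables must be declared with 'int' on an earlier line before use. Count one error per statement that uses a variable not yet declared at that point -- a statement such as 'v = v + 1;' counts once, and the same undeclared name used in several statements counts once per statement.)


Scanning code line by line:
  Line 1: use 'y' -> ERROR (undeclared)
  Line 2: use 'x' -> ERROR (undeclared)
  Line 3: use 'z' -> ERROR (undeclared)
  Line 4: declare 'x' -> declared = ['x']
  Line 5: use 'n' -> ERROR (undeclared)
  Line 6: declare 'b' -> declared = ['b', 'x']
Total undeclared variable errors: 4

4


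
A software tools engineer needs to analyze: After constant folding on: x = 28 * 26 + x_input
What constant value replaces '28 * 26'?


Identifying constant sub-expression:
  Original: x = 28 * 26 + x_input
  28 and 26 are both compile-time constants
  Evaluating: 28 * 26 = 728
  After folding: x = 728 + x_input

728


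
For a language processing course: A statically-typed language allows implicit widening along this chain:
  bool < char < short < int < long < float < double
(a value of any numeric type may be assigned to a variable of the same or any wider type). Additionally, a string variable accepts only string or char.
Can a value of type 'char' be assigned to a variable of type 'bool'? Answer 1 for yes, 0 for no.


Target variable type: bool
Source value type: char
Numeric ranks: char=1, bool=0
Widening allowed iff rank(source) <= rank(target): 1 <= 0? No
Result: 0

0


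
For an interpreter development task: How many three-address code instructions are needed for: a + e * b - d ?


Expression: a + e * b - d
Generating three-address code (respecting * over +/- precedence):
  Instruction 1: t1 = e * b
  Instruction 2: t2 = a + t1
  Instruction 3: t3 = t2 - d
Total instructions: 3

3
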